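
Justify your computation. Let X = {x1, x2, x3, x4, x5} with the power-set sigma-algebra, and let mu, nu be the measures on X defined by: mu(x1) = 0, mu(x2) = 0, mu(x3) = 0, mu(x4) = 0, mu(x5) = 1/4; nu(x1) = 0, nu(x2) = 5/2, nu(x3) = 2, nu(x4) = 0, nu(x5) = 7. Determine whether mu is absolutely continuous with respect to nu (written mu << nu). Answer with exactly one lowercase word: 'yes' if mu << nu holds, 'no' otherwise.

mu << nu means: every nu-null measurable set is also mu-null; equivalently, for every atom x, if nu({x}) = 0 then mu({x}) = 0.
Checking each atom:
  x1: nu = 0, mu = 0 -> consistent with mu << nu.
  x2: nu = 5/2 > 0 -> no constraint.
  x3: nu = 2 > 0 -> no constraint.
  x4: nu = 0, mu = 0 -> consistent with mu << nu.
  x5: nu = 7 > 0 -> no constraint.
No atom violates the condition. Therefore mu << nu.

yes


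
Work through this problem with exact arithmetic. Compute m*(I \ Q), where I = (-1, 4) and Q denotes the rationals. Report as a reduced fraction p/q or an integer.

The interval I = (-1, 4) has m(I) = 4 - (-1) = 5 (endpoints are measure-zero, so open/closed/half-open agree). Write I = (I cap Q) u (I \ Q). The rationals in I are countable, so m*(I cap Q) = 0 (cover each rational by intervals whose total length is arbitrarily small). By countable subadditivity m*(I) <= m*(I cap Q) + m*(I \ Q), hence m*(I \ Q) >= m(I) = 5. The reverse inequality m*(I \ Q) <= m*(I) = 5 is trivial since (I \ Q) is a subset of I. Therefore m*(I \ Q) = 5.

5


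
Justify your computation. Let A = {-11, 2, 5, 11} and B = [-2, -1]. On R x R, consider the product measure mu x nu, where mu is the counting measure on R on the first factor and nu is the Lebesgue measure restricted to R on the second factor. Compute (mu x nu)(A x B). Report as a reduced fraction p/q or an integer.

For a measurable rectangle A x B, the product measure satisfies
  (mu x nu)(A x B) = mu(A) * nu(B).
  mu(A) = 4.
  nu(B) = 1.
  (mu x nu)(A x B) = 4 * 1 = 4.

4


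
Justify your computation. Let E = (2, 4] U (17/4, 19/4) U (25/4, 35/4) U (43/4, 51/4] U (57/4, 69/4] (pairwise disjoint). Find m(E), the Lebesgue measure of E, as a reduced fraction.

For pairwise disjoint intervals, m(union_i I_i) = sum_i m(I_i),
and m is invariant under swapping open/closed endpoints (single points have measure 0).
So m(E) = sum_i (b_i - a_i).
  I_1 has length 4 - 2 = 2.
  I_2 has length 19/4 - 17/4 = 1/2.
  I_3 has length 35/4 - 25/4 = 5/2.
  I_4 has length 51/4 - 43/4 = 2.
  I_5 has length 69/4 - 57/4 = 3.
Summing:
  m(E) = 2 + 1/2 + 5/2 + 2 + 3 = 10.

10


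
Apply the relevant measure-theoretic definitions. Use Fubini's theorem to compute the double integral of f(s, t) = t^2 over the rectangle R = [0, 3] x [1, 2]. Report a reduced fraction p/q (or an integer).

f(s, t) is a tensor product of a function of s and a function of t, and both factors are bounded continuous (hence Lebesgue integrable) on the rectangle, so Fubini's theorem applies:
  integral_R f d(m x m) = (integral_a1^b1 1 ds) * (integral_a2^b2 t^2 dt).
Inner integral in s: integral_{0}^{3} 1 ds = (3^1 - 0^1)/1
  = 3.
Inner integral in t: integral_{1}^{2} t^2 dt = (2^3 - 1^3)/3
  = 7/3.
Product: (3) * (7/3) = 7.

7


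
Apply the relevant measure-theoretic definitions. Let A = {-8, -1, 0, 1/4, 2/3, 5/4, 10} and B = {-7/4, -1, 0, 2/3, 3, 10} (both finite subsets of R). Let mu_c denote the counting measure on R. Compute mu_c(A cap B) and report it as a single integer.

Counting measure on a finite set equals cardinality. mu_c(A cap B) = |A cap B| (elements appearing in both).
Enumerating the elements of A that also lie in B gives 4 element(s).
So mu_c(A cap B) = 4.

4


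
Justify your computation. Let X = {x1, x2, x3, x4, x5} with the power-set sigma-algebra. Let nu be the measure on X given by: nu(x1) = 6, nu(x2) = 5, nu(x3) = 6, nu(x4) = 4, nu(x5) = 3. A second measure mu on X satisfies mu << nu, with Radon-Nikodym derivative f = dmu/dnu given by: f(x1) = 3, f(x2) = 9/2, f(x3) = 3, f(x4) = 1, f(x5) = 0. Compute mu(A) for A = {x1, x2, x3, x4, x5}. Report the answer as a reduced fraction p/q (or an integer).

By the defining property of the Radon-Nikodym derivative, for every measurable set A,
  mu(A) = integral_A f dnu.
Since nu is a discrete measure concentrated on the atoms of X, the integral over A reduces to the sum
  mu(A) = sum_{x in A} f(x) * nu({x}).
Computing each term:
  x1: f(x1) * nu(x1) = 3 * 6 = 18.
  x2: f(x2) * nu(x2) = 9/2 * 5 = 45/2.
  x3: f(x3) * nu(x3) = 3 * 6 = 18.
  x4: f(x4) * nu(x4) = 1 * 4 = 4.
  x5: f(x5) * nu(x5) = 0 * 3 = 0.
Summing: mu(A) = 18 + 45/2 + 18 + 4 + 0 = 125/2.

125/2


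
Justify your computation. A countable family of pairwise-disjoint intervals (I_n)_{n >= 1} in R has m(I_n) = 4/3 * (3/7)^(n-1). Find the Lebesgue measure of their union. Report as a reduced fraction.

By countable additivity of the Lebesgue measure on pairwise disjoint measurable sets,
  m(union_{n >= 1} I_n) = sum_{n >= 1} m(I_n) = sum_{n >= 1} a * r^(n-1),
  with a = 4/3 and r = 3/7.
Since 0 < r = 3/7 < 1, the geometric series converges:
  sum_{n >= 1} a * r^(n-1) = a / (1 - r).
  = 4/3 / (1 - 3/7)
  = 4/3 / (4/7)
  = 7/3.

7/3


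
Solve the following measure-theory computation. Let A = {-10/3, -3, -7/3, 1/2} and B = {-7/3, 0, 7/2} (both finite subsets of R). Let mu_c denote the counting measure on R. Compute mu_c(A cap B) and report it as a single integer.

Counting measure on a finite set equals cardinality. mu_c(A cap B) = |A cap B| (elements appearing in both).
Enumerating the elements of A that also lie in B gives 1 element(s).
So mu_c(A cap B) = 1.

1


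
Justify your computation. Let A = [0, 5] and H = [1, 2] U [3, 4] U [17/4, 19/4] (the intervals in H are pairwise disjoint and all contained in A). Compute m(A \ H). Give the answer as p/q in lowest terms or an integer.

The ambient interval has length m(A) = 5 - 0 = 5.
Since the holes are disjoint and sit inside A, by finite additivity
  m(H) = sum_i (b_i - a_i), and m(A \ H) = m(A) - m(H).
Computing the hole measures:
  m(H_1) = 2 - 1 = 1.
  m(H_2) = 4 - 3 = 1.
  m(H_3) = 19/4 - 17/4 = 1/2.
Summed: m(H) = 1 + 1 + 1/2 = 5/2.
So m(A \ H) = 5 - 5/2 = 5/2.

5/2


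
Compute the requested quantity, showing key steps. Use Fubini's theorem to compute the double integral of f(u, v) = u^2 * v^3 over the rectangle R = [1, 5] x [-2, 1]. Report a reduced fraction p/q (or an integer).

f(u, v) is a tensor product of a function of u and a function of v, and both factors are bounded continuous (hence Lebesgue integrable) on the rectangle, so Fubini's theorem applies:
  integral_R f d(m x m) = (integral_a1^b1 u^2 du) * (integral_a2^b2 v^3 dv).
Inner integral in u: integral_{1}^{5} u^2 du = (5^3 - 1^3)/3
  = 124/3.
Inner integral in v: integral_{-2}^{1} v^3 dv = (1^4 - (-2)^4)/4
  = -15/4.
Product: (124/3) * (-15/4) = -155.

-155


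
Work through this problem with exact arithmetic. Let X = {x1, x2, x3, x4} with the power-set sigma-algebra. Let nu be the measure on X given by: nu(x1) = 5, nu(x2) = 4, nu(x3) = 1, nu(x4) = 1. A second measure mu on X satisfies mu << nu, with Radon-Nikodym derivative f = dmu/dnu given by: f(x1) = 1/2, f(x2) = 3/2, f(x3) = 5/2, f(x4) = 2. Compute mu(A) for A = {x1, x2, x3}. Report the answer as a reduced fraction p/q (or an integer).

By the defining property of the Radon-Nikodym derivative, for every measurable set A,
  mu(A) = integral_A f dnu.
Since nu is a discrete measure concentrated on the atoms of X, the integral over A reduces to the sum
  mu(A) = sum_{x in A} f(x) * nu({x}).
Computing each term:
  x1: f(x1) * nu(x1) = 1/2 * 5 = 5/2.
  x2: f(x2) * nu(x2) = 3/2 * 4 = 6.
  x3: f(x3) * nu(x3) = 5/2 * 1 = 5/2.
Summing: mu(A) = 5/2 + 6 + 5/2 = 11.

11


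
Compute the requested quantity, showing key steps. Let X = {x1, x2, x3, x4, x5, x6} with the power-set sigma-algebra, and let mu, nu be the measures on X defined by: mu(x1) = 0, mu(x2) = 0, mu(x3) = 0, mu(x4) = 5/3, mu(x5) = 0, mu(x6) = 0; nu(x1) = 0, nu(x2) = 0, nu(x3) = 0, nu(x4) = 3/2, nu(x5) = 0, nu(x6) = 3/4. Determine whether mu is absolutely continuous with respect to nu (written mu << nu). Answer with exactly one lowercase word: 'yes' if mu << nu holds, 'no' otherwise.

mu << nu means: every nu-null measurable set is also mu-null; equivalently, for every atom x, if nu({x}) = 0 then mu({x}) = 0.
Checking each atom:
  x1: nu = 0, mu = 0 -> consistent with mu << nu.
  x2: nu = 0, mu = 0 -> consistent with mu << nu.
  x3: nu = 0, mu = 0 -> consistent with mu << nu.
  x4: nu = 3/2 > 0 -> no constraint.
  x5: nu = 0, mu = 0 -> consistent with mu << nu.
  x6: nu = 3/4 > 0 -> no constraint.
No atom violates the condition. Therefore mu << nu.

yes


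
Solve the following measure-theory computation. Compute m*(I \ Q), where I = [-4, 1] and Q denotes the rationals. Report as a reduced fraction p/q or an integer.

The interval I = [-4, 1] has m(I) = 1 - (-4) = 5 (endpoints are measure-zero, so open/closed/half-open agree). Write I = (I cap Q) u (I \ Q). The rationals in I are countable, so m*(I cap Q) = 0 (cover each rational by intervals whose total length is arbitrarily small). By countable subadditivity m*(I) <= m*(I cap Q) + m*(I \ Q), hence m*(I \ Q) >= m(I) = 5. The reverse inequality m*(I \ Q) <= m*(I) = 5 is trivial since (I \ Q) is a subset of I. Therefore m*(I \ Q) = 5.

5


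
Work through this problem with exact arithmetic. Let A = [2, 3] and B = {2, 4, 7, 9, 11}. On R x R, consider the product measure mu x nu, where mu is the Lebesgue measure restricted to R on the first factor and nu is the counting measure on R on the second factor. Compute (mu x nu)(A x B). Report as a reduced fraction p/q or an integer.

For a measurable rectangle A x B, the product measure satisfies
  (mu x nu)(A x B) = mu(A) * nu(B).
  mu(A) = 1.
  nu(B) = 5.
  (mu x nu)(A x B) = 1 * 5 = 5.

5


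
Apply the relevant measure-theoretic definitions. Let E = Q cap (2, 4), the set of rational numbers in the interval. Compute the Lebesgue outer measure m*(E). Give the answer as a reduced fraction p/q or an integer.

The set Q cap (2, 4) is countable (a subset of the countable set Q). Lebesgue outer measure of any countable set is 0: each singleton {q} has m*({q}) = 0, and by countable subadditivity m*(union_k {q_k}) <= sum_k m*({q_k}) = sum_k 0 = 0. The reverse inequality m*(E) >= 0 is automatic. So m*(Q cap (2, 4)) = 0.

0


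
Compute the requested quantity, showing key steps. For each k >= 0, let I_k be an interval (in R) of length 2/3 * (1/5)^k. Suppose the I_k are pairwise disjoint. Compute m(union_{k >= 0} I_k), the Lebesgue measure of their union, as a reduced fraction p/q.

By countable additivity of the Lebesgue measure on pairwise disjoint measurable sets,
  m(union_{k >= 0} I_k) = sum_{k >= 0} m(I_k) = sum_{k >= 0} a * r^k,
  with a = 2/3 and r = 1/5.
Since 0 < r = 1/5 < 1, the geometric series converges:
  sum_{k >= 0} a * r^k = a / (1 - r).
  = 2/3 / (1 - 1/5)
  = 2/3 / (4/5)
  = 5/6.

5/6


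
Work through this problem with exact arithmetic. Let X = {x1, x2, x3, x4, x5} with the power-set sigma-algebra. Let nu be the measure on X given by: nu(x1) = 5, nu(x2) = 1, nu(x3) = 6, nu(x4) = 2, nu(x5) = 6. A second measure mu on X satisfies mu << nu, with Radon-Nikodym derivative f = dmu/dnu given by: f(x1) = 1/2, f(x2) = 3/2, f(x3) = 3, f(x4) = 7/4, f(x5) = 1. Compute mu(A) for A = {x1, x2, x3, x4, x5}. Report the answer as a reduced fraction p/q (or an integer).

By the defining property of the Radon-Nikodym derivative, for every measurable set A,
  mu(A) = integral_A f dnu.
Since nu is a discrete measure concentrated on the atoms of X, the integral over A reduces to the sum
  mu(A) = sum_{x in A} f(x) * nu({x}).
Computing each term:
  x1: f(x1) * nu(x1) = 1/2 * 5 = 5/2.
  x2: f(x2) * nu(x2) = 3/2 * 1 = 3/2.
  x3: f(x3) * nu(x3) = 3 * 6 = 18.
  x4: f(x4) * nu(x4) = 7/4 * 2 = 7/2.
  x5: f(x5) * nu(x5) = 1 * 6 = 6.
Summing: mu(A) = 5/2 + 3/2 + 18 + 7/2 + 6 = 63/2.

63/2


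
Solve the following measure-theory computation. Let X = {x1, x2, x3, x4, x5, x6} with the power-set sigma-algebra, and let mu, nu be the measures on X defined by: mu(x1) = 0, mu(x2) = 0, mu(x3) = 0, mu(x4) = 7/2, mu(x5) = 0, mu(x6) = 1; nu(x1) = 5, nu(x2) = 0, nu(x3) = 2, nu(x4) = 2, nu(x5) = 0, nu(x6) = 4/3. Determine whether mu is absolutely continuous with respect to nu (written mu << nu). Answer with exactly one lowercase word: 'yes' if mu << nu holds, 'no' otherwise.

mu << nu means: every nu-null measurable set is also mu-null; equivalently, for every atom x, if nu({x}) = 0 then mu({x}) = 0.
Checking each atom:
  x1: nu = 5 > 0 -> no constraint.
  x2: nu = 0, mu = 0 -> consistent with mu << nu.
  x3: nu = 2 > 0 -> no constraint.
  x4: nu = 2 > 0 -> no constraint.
  x5: nu = 0, mu = 0 -> consistent with mu << nu.
  x6: nu = 4/3 > 0 -> no constraint.
No atom violates the condition. Therefore mu << nu.

yes


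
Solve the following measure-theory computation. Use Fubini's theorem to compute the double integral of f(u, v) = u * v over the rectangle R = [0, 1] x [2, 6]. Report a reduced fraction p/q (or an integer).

f(u, v) is a tensor product of a function of u and a function of v, and both factors are bounded continuous (hence Lebesgue integrable) on the rectangle, so Fubini's theorem applies:
  integral_R f d(m x m) = (integral_a1^b1 u du) * (integral_a2^b2 v dv).
Inner integral in u: integral_{0}^{1} u du = (1^2 - 0^2)/2
  = 1/2.
Inner integral in v: integral_{2}^{6} v dv = (6^2 - 2^2)/2
  = 16.
Product: (1/2) * (16) = 8.

8


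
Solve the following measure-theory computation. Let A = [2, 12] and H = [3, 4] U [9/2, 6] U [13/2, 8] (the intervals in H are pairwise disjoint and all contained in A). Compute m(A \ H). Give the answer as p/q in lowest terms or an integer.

The ambient interval has length m(A) = 12 - 2 = 10.
Since the holes are disjoint and sit inside A, by finite additivity
  m(H) = sum_i (b_i - a_i), and m(A \ H) = m(A) - m(H).
Computing the hole measures:
  m(H_1) = 4 - 3 = 1.
  m(H_2) = 6 - 9/2 = 3/2.
  m(H_3) = 8 - 13/2 = 3/2.
Summed: m(H) = 1 + 3/2 + 3/2 = 4.
So m(A \ H) = 10 - 4 = 6.

6


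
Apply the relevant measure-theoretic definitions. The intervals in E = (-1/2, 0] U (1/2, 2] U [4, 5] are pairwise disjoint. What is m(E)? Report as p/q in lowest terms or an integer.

For pairwise disjoint intervals, m(union_i I_i) = sum_i m(I_i),
and m is invariant under swapping open/closed endpoints (single points have measure 0).
So m(E) = sum_i (b_i - a_i).
  I_1 has length 0 - (-1/2) = 1/2.
  I_2 has length 2 - 1/2 = 3/2.
  I_3 has length 5 - 4 = 1.
Summing:
  m(E) = 1/2 + 3/2 + 1 = 3.

3


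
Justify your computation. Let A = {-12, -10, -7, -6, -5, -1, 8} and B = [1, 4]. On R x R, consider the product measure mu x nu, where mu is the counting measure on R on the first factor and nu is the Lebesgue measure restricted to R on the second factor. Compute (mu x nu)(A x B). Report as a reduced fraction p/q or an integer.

For a measurable rectangle A x B, the product measure satisfies
  (mu x nu)(A x B) = mu(A) * nu(B).
  mu(A) = 7.
  nu(B) = 3.
  (mu x nu)(A x B) = 7 * 3 = 21.

21


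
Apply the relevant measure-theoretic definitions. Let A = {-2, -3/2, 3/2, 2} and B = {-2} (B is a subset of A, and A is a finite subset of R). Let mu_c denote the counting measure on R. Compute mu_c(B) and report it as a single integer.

Counting measure assigns mu_c(E) = |E| (number of elements) when E is finite.
B has 1 element(s), so mu_c(B) = 1.

1


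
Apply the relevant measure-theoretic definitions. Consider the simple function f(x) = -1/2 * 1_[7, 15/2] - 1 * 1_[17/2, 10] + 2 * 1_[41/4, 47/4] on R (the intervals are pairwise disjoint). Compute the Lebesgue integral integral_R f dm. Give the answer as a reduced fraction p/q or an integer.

For a simple function f = sum_i c_i * 1_{A_i} with disjoint A_i,
  integral f dm = sum_i c_i * m(A_i).
Lengths of the A_i:
  m(A_1) = 15/2 - 7 = 1/2.
  m(A_2) = 10 - 17/2 = 3/2.
  m(A_3) = 47/4 - 41/4 = 3/2.
Contributions c_i * m(A_i):
  (-1/2) * (1/2) = -1/4.
  (-1) * (3/2) = -3/2.
  (2) * (3/2) = 3.
Total: -1/4 - 3/2 + 3 = 5/4.

5/4


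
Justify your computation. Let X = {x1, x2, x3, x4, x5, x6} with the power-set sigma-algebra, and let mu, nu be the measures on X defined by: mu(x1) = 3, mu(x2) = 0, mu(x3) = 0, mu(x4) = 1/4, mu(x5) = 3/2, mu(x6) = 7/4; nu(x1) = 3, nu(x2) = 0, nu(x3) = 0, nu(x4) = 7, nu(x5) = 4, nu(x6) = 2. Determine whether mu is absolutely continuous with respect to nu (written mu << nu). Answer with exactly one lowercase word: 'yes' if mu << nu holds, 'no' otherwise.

mu << nu means: every nu-null measurable set is also mu-null; equivalently, for every atom x, if nu({x}) = 0 then mu({x}) = 0.
Checking each atom:
  x1: nu = 3 > 0 -> no constraint.
  x2: nu = 0, mu = 0 -> consistent with mu << nu.
  x3: nu = 0, mu = 0 -> consistent with mu << nu.
  x4: nu = 7 > 0 -> no constraint.
  x5: nu = 4 > 0 -> no constraint.
  x6: nu = 2 > 0 -> no constraint.
No atom violates the condition. Therefore mu << nu.

yes


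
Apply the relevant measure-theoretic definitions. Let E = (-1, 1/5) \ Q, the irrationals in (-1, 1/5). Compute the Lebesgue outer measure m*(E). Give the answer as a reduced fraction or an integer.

The interval I = (-1, 1/5) has m(I) = 1/5 - (-1) = 6/5 (endpoints are measure-zero, so open/closed/half-open agree). Write I = (I cap Q) u (I \ Q). The rationals in I are countable, so m*(I cap Q) = 0 (cover each rational by intervals whose total length is arbitrarily small). By countable subadditivity m*(I) <= m*(I cap Q) + m*(I \ Q), hence m*(I \ Q) >= m(I) = 6/5. The reverse inequality m*(I \ Q) <= m*(I) = 6/5 is trivial since (I \ Q) is a subset of I. Therefore m*(I \ Q) = 6/5.

6/5


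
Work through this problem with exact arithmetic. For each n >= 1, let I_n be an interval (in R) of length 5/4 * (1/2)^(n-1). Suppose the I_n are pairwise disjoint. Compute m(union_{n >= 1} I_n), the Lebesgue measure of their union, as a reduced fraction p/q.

By countable additivity of the Lebesgue measure on pairwise disjoint measurable sets,
  m(union_{n >= 1} I_n) = sum_{n >= 1} m(I_n) = sum_{n >= 1} a * r^(n-1),
  with a = 5/4 and r = 1/2.
Since 0 < r = 1/2 < 1, the geometric series converges:
  sum_{n >= 1} a * r^(n-1) = a / (1 - r).
  = 5/4 / (1 - 1/2)
  = 5/4 / (1/2)
  = 5/2.

5/2


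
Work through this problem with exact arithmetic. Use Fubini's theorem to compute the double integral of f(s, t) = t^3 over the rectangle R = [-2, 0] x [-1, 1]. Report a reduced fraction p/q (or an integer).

f(s, t) is a tensor product of a function of s and a function of t, and both factors are bounded continuous (hence Lebesgue integrable) on the rectangle, so Fubini's theorem applies:
  integral_R f d(m x m) = (integral_a1^b1 1 ds) * (integral_a2^b2 t^3 dt).
Inner integral in s: integral_{-2}^{0} 1 ds = (0^1 - (-2)^1)/1
  = 2.
Inner integral in t: integral_{-1}^{1} t^3 dt = (1^4 - (-1)^4)/4
  = 0.
Product: (2) * (0) = 0.

0


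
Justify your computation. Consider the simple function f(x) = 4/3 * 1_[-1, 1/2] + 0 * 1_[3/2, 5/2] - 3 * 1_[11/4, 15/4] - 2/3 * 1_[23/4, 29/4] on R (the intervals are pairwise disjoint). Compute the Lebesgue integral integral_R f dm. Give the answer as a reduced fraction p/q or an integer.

For a simple function f = sum_i c_i * 1_{A_i} with disjoint A_i,
  integral f dm = sum_i c_i * m(A_i).
Lengths of the A_i:
  m(A_1) = 1/2 - (-1) = 3/2.
  m(A_2) = 5/2 - 3/2 = 1.
  m(A_3) = 15/4 - 11/4 = 1.
  m(A_4) = 29/4 - 23/4 = 3/2.
Contributions c_i * m(A_i):
  (4/3) * (3/2) = 2.
  (0) * (1) = 0.
  (-3) * (1) = -3.
  (-2/3) * (3/2) = -1.
Total: 2 + 0 - 3 - 1 = -2.

-2


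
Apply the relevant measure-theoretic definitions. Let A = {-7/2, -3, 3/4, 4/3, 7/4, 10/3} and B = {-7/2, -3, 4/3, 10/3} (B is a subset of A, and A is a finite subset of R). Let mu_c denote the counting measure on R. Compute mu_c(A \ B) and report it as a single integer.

Counting measure assigns mu_c(E) = |E| (number of elements) when E is finite. For B subset A, A \ B is the set of elements of A not in B, so |A \ B| = |A| - |B|.
|A| = 6, |B| = 4, so mu_c(A \ B) = 6 - 4 = 2.

2


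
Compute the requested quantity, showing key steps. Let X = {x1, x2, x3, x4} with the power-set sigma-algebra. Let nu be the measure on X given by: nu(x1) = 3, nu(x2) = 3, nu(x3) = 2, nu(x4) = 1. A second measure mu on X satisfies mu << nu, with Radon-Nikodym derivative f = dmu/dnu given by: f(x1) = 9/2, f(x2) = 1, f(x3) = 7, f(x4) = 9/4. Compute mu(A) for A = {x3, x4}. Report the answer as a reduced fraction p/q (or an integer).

By the defining property of the Radon-Nikodym derivative, for every measurable set A,
  mu(A) = integral_A f dnu.
Since nu is a discrete measure concentrated on the atoms of X, the integral over A reduces to the sum
  mu(A) = sum_{x in A} f(x) * nu({x}).
Computing each term:
  x3: f(x3) * nu(x3) = 7 * 2 = 14.
  x4: f(x4) * nu(x4) = 9/4 * 1 = 9/4.
Summing: mu(A) = 14 + 9/4 = 65/4.

65/4


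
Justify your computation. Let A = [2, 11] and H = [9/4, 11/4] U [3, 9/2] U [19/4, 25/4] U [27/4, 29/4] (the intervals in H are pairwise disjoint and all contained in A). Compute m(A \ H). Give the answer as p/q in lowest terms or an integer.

The ambient interval has length m(A) = 11 - 2 = 9.
Since the holes are disjoint and sit inside A, by finite additivity
  m(H) = sum_i (b_i - a_i), and m(A \ H) = m(A) - m(H).
Computing the hole measures:
  m(H_1) = 11/4 - 9/4 = 1/2.
  m(H_2) = 9/2 - 3 = 3/2.
  m(H_3) = 25/4 - 19/4 = 3/2.
  m(H_4) = 29/4 - 27/4 = 1/2.
Summed: m(H) = 1/2 + 3/2 + 3/2 + 1/2 = 4.
So m(A \ H) = 9 - 4 = 5.

5


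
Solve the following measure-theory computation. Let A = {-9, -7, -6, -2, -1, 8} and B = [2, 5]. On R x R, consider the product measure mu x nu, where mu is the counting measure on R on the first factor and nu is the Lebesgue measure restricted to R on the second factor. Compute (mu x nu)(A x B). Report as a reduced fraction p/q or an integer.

For a measurable rectangle A x B, the product measure satisfies
  (mu x nu)(A x B) = mu(A) * nu(B).
  mu(A) = 6.
  nu(B) = 3.
  (mu x nu)(A x B) = 6 * 3 = 18.

18


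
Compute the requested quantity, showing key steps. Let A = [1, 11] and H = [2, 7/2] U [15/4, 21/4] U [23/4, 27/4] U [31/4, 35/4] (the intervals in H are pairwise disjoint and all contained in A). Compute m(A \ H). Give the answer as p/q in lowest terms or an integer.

The ambient interval has length m(A) = 11 - 1 = 10.
Since the holes are disjoint and sit inside A, by finite additivity
  m(H) = sum_i (b_i - a_i), and m(A \ H) = m(A) - m(H).
Computing the hole measures:
  m(H_1) = 7/2 - 2 = 3/2.
  m(H_2) = 21/4 - 15/4 = 3/2.
  m(H_3) = 27/4 - 23/4 = 1.
  m(H_4) = 35/4 - 31/4 = 1.
Summed: m(H) = 3/2 + 3/2 + 1 + 1 = 5.
So m(A \ H) = 10 - 5 = 5.

5


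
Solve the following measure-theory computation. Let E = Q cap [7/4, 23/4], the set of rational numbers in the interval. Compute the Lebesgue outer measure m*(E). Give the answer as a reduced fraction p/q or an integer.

E = Q cap [7/4, 23/4] is a subset of Q, which is countable. Enumerate Q = {q_1, q_2, ...}; for any eps > 0, cover q_k by the open interval (q_k - eps/2^(k+1), q_k + eps/2^(k+1)), of length eps/2^k. The total cover length is sum_{k>=1} eps/2^k = eps. Hence m*(E) <= m*(Q) <= eps for every eps > 0, and since outer measure is non-negative, m*(E) = 0.

0


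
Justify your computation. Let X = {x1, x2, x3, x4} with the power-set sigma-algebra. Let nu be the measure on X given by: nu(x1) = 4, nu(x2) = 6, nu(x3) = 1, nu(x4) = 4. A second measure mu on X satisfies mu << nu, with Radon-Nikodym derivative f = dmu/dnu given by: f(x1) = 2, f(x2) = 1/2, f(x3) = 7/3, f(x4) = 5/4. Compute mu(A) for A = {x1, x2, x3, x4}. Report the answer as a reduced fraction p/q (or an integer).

By the defining property of the Radon-Nikodym derivative, for every measurable set A,
  mu(A) = integral_A f dnu.
Since nu is a discrete measure concentrated on the atoms of X, the integral over A reduces to the sum
  mu(A) = sum_{x in A} f(x) * nu({x}).
Computing each term:
  x1: f(x1) * nu(x1) = 2 * 4 = 8.
  x2: f(x2) * nu(x2) = 1/2 * 6 = 3.
  x3: f(x3) * nu(x3) = 7/3 * 1 = 7/3.
  x4: f(x4) * nu(x4) = 5/4 * 4 = 5.
Summing: mu(A) = 8 + 3 + 7/3 + 5 = 55/3.

55/3


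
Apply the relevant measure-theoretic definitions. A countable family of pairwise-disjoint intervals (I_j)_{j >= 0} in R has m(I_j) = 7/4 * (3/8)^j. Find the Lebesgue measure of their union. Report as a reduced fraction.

By countable additivity of the Lebesgue measure on pairwise disjoint measurable sets,
  m(union_{j >= 0} I_j) = sum_{j >= 0} m(I_j) = sum_{j >= 0} a * r^j,
  with a = 7/4 and r = 3/8.
Since 0 < r = 3/8 < 1, the geometric series converges:
  sum_{j >= 0} a * r^j = a / (1 - r).
  = 7/4 / (1 - 3/8)
  = 7/4 / (5/8)
  = 14/5.

14/5


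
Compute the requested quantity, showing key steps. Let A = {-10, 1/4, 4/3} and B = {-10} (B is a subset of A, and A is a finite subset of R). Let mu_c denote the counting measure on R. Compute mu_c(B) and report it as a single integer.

Counting measure assigns mu_c(E) = |E| (number of elements) when E is finite.
B has 1 element(s), so mu_c(B) = 1.

1


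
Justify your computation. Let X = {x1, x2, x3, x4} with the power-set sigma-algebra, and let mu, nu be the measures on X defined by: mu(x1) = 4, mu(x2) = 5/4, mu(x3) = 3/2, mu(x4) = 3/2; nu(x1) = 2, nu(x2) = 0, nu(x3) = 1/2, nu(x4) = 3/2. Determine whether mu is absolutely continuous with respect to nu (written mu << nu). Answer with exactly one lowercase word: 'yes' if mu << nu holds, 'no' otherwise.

mu << nu means: every nu-null measurable set is also mu-null; equivalently, for every atom x, if nu({x}) = 0 then mu({x}) = 0.
Checking each atom:
  x1: nu = 2 > 0 -> no constraint.
  x2: nu = 0, mu = 5/4 > 0 -> violates mu << nu.
  x3: nu = 1/2 > 0 -> no constraint.
  x4: nu = 3/2 > 0 -> no constraint.
The atom(s) x2 violate the condition (nu = 0 but mu > 0). Therefore mu is NOT absolutely continuous w.r.t. nu.

no


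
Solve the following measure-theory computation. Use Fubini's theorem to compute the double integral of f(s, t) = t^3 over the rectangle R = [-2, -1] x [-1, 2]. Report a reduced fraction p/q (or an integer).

f(s, t) is a tensor product of a function of s and a function of t, and both factors are bounded continuous (hence Lebesgue integrable) on the rectangle, so Fubini's theorem applies:
  integral_R f d(m x m) = (integral_a1^b1 1 ds) * (integral_a2^b2 t^3 dt).
Inner integral in s: integral_{-2}^{-1} 1 ds = ((-1)^1 - (-2)^1)/1
  = 1.
Inner integral in t: integral_{-1}^{2} t^3 dt = (2^4 - (-1)^4)/4
  = 15/4.
Product: (1) * (15/4) = 15/4.

15/4


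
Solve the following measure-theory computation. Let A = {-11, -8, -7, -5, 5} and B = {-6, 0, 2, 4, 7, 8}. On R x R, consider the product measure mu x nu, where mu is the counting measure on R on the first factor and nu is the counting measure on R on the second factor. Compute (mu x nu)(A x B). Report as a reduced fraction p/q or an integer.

For a measurable rectangle A x B, the product measure satisfies
  (mu x nu)(A x B) = mu(A) * nu(B).
  mu(A) = 5.
  nu(B) = 6.
  (mu x nu)(A x B) = 5 * 6 = 30.

30


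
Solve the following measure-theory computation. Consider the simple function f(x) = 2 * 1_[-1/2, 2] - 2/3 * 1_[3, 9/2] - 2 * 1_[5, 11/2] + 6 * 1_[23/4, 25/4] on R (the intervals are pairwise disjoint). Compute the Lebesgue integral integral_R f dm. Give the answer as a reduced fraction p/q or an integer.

For a simple function f = sum_i c_i * 1_{A_i} with disjoint A_i,
  integral f dm = sum_i c_i * m(A_i).
Lengths of the A_i:
  m(A_1) = 2 - (-1/2) = 5/2.
  m(A_2) = 9/2 - 3 = 3/2.
  m(A_3) = 11/2 - 5 = 1/2.
  m(A_4) = 25/4 - 23/4 = 1/2.
Contributions c_i * m(A_i):
  (2) * (5/2) = 5.
  (-2/3) * (3/2) = -1.
  (-2) * (1/2) = -1.
  (6) * (1/2) = 3.
Total: 5 - 1 - 1 + 3 = 6.

6


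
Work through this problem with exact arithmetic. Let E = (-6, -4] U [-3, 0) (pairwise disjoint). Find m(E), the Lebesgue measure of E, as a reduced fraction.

For pairwise disjoint intervals, m(union_i I_i) = sum_i m(I_i),
and m is invariant under swapping open/closed endpoints (single points have measure 0).
So m(E) = sum_i (b_i - a_i).
  I_1 has length -4 - (-6) = 2.
  I_2 has length 0 - (-3) = 3.
Summing:
  m(E) = 2 + 3 = 5.

5


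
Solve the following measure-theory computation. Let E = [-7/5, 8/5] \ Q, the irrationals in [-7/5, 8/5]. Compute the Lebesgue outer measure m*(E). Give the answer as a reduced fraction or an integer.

The interval I = [-7/5, 8/5] has m(I) = 8/5 - (-7/5) = 3 (endpoints are measure-zero, so open/closed/half-open agree). Write I = (I cap Q) u (I \ Q). The rationals in I are countable, so m*(I cap Q) = 0 (cover each rational by intervals whose total length is arbitrarily small). By countable subadditivity m*(I) <= m*(I cap Q) + m*(I \ Q), hence m*(I \ Q) >= m(I) = 3. The reverse inequality m*(I \ Q) <= m*(I) = 3 is trivial since (I \ Q) is a subset of I. Therefore m*(I \ Q) = 3.

3


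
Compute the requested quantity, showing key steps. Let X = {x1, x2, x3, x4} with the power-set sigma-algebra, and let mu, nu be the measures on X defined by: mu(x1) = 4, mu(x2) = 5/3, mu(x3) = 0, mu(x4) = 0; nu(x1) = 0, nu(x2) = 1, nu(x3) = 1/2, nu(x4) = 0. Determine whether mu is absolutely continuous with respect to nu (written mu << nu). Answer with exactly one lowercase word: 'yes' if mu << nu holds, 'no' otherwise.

mu << nu means: every nu-null measurable set is also mu-null; equivalently, for every atom x, if nu({x}) = 0 then mu({x}) = 0.
Checking each atom:
  x1: nu = 0, mu = 4 > 0 -> violates mu << nu.
  x2: nu = 1 > 0 -> no constraint.
  x3: nu = 1/2 > 0 -> no constraint.
  x4: nu = 0, mu = 0 -> consistent with mu << nu.
The atom(s) x1 violate the condition (nu = 0 but mu > 0). Therefore mu is NOT absolutely continuous w.r.t. nu.

no


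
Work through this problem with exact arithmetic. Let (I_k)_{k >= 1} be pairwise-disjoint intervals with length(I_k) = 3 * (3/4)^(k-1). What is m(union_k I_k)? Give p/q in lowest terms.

By countable additivity of the Lebesgue measure on pairwise disjoint measurable sets,
  m(union_{k >= 1} I_k) = sum_{k >= 1} m(I_k) = sum_{k >= 1} a * r^(k-1),
  with a = 3 and r = 3/4.
Since 0 < r = 3/4 < 1, the geometric series converges:
  sum_{k >= 1} a * r^(k-1) = a / (1 - r).
  = 3 / (1 - 3/4)
  = 3 / (1/4)
  = 12.

12


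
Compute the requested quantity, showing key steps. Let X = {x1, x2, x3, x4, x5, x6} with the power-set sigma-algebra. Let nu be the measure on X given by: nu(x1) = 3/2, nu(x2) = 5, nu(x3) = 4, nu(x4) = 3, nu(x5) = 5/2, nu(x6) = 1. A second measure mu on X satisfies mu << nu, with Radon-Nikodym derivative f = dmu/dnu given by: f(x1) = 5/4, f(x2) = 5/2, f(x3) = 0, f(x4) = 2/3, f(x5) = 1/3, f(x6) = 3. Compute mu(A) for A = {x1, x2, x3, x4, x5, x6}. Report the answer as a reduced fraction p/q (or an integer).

By the defining property of the Radon-Nikodym derivative, for every measurable set A,
  mu(A) = integral_A f dnu.
Since nu is a discrete measure concentrated on the atoms of X, the integral over A reduces to the sum
  mu(A) = sum_{x in A} f(x) * nu({x}).
Computing each term:
  x1: f(x1) * nu(x1) = 5/4 * 3/2 = 15/8.
  x2: f(x2) * nu(x2) = 5/2 * 5 = 25/2.
  x3: f(x3) * nu(x3) = 0 * 4 = 0.
  x4: f(x4) * nu(x4) = 2/3 * 3 = 2.
  x5: f(x5) * nu(x5) = 1/3 * 5/2 = 5/6.
  x6: f(x6) * nu(x6) = 3 * 1 = 3.
Summing: mu(A) = 15/8 + 25/2 + 0 + 2 + 5/6 + 3 = 485/24.

485/24


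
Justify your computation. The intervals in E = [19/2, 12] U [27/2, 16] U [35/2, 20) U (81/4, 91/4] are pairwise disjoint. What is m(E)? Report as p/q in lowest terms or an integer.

For pairwise disjoint intervals, m(union_i I_i) = sum_i m(I_i),
and m is invariant under swapping open/closed endpoints (single points have measure 0).
So m(E) = sum_i (b_i - a_i).
  I_1 has length 12 - 19/2 = 5/2.
  I_2 has length 16 - 27/2 = 5/2.
  I_3 has length 20 - 35/2 = 5/2.
  I_4 has length 91/4 - 81/4 = 5/2.
Summing:
  m(E) = 5/2 + 5/2 + 5/2 + 5/2 = 10.

10


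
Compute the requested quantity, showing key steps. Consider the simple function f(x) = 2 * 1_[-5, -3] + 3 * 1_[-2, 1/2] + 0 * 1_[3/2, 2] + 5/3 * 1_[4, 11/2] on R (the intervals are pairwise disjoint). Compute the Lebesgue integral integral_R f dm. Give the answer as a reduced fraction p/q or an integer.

For a simple function f = sum_i c_i * 1_{A_i} with disjoint A_i,
  integral f dm = sum_i c_i * m(A_i).
Lengths of the A_i:
  m(A_1) = -3 - (-5) = 2.
  m(A_2) = 1/2 - (-2) = 5/2.
  m(A_3) = 2 - 3/2 = 1/2.
  m(A_4) = 11/2 - 4 = 3/2.
Contributions c_i * m(A_i):
  (2) * (2) = 4.
  (3) * (5/2) = 15/2.
  (0) * (1/2) = 0.
  (5/3) * (3/2) = 5/2.
Total: 4 + 15/2 + 0 + 5/2 = 14.

14


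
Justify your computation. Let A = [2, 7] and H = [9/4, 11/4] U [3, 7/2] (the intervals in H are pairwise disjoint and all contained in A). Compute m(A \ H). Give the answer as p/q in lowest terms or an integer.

The ambient interval has length m(A) = 7 - 2 = 5.
Since the holes are disjoint and sit inside A, by finite additivity
  m(H) = sum_i (b_i - a_i), and m(A \ H) = m(A) - m(H).
Computing the hole measures:
  m(H_1) = 11/4 - 9/4 = 1/2.
  m(H_2) = 7/2 - 3 = 1/2.
Summed: m(H) = 1/2 + 1/2 = 1.
So m(A \ H) = 5 - 1 = 4.

4


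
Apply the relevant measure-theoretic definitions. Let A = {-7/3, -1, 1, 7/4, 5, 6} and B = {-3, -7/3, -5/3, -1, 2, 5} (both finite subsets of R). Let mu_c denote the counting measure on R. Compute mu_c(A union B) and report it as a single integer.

Counting measure on a finite set equals cardinality. By inclusion-exclusion, |A union B| = |A| + |B| - |A cap B|.
|A| = 6, |B| = 6, |A cap B| = 3.
So mu_c(A union B) = 6 + 6 - 3 = 9.

9


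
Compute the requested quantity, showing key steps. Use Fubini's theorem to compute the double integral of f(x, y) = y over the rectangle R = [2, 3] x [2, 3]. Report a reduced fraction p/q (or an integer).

f(x, y) is a tensor product of a function of x and a function of y, and both factors are bounded continuous (hence Lebesgue integrable) on the rectangle, so Fubini's theorem applies:
  integral_R f d(m x m) = (integral_a1^b1 1 dx) * (integral_a2^b2 y dy).
Inner integral in x: integral_{2}^{3} 1 dx = (3^1 - 2^1)/1
  = 1.
Inner integral in y: integral_{2}^{3} y dy = (3^2 - 2^2)/2
  = 5/2.
Product: (1) * (5/2) = 5/2.

5/2


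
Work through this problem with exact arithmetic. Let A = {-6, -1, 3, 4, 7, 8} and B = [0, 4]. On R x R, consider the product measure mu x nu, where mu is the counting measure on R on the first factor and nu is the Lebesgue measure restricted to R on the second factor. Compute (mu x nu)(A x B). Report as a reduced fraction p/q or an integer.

For a measurable rectangle A x B, the product measure satisfies
  (mu x nu)(A x B) = mu(A) * nu(B).
  mu(A) = 6.
  nu(B) = 4.
  (mu x nu)(A x B) = 6 * 4 = 24.

24


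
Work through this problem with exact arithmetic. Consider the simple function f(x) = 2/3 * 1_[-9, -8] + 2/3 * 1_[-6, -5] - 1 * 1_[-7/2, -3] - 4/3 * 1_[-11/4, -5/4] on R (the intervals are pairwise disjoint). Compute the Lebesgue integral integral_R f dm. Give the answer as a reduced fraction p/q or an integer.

For a simple function f = sum_i c_i * 1_{A_i} with disjoint A_i,
  integral f dm = sum_i c_i * m(A_i).
Lengths of the A_i:
  m(A_1) = -8 - (-9) = 1.
  m(A_2) = -5 - (-6) = 1.
  m(A_3) = -3 - (-7/2) = 1/2.
  m(A_4) = -5/4 - (-11/4) = 3/2.
Contributions c_i * m(A_i):
  (2/3) * (1) = 2/3.
  (2/3) * (1) = 2/3.
  (-1) * (1/2) = -1/2.
  (-4/3) * (3/2) = -2.
Total: 2/3 + 2/3 - 1/2 - 2 = -7/6.

-7/6


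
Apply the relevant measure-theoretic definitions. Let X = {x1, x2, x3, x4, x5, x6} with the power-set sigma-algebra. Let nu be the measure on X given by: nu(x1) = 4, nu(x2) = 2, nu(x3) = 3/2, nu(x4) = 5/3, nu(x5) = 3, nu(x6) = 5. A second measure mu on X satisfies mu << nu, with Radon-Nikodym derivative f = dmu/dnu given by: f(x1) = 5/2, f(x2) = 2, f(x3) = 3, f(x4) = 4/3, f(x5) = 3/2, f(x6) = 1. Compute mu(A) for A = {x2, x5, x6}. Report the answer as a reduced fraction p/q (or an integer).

By the defining property of the Radon-Nikodym derivative, for every measurable set A,
  mu(A) = integral_A f dnu.
Since nu is a discrete measure concentrated on the atoms of X, the integral over A reduces to the sum
  mu(A) = sum_{x in A} f(x) * nu({x}).
Computing each term:
  x2: f(x2) * nu(x2) = 2 * 2 = 4.
  x5: f(x5) * nu(x5) = 3/2 * 3 = 9/2.
  x6: f(x6) * nu(x6) = 1 * 5 = 5.
Summing: mu(A) = 4 + 9/2 + 5 = 27/2.

27/2


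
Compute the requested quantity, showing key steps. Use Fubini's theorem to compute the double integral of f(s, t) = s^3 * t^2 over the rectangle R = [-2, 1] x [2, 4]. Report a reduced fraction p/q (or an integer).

f(s, t) is a tensor product of a function of s and a function of t, and both factors are bounded continuous (hence Lebesgue integrable) on the rectangle, so Fubini's theorem applies:
  integral_R f d(m x m) = (integral_a1^b1 s^3 ds) * (integral_a2^b2 t^2 dt).
Inner integral in s: integral_{-2}^{1} s^3 ds = (1^4 - (-2)^4)/4
  = -15/4.
Inner integral in t: integral_{2}^{4} t^2 dt = (4^3 - 2^3)/3
  = 56/3.
Product: (-15/4) * (56/3) = -70.

-70


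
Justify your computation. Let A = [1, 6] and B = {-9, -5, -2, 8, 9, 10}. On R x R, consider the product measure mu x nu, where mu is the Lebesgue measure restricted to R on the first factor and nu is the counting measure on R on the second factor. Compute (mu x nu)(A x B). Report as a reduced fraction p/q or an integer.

For a measurable rectangle A x B, the product measure satisfies
  (mu x nu)(A x B) = mu(A) * nu(B).
  mu(A) = 5.
  nu(B) = 6.
  (mu x nu)(A x B) = 5 * 6 = 30.

30


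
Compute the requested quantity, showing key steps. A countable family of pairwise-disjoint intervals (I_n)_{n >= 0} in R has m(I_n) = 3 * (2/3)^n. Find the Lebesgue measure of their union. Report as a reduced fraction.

By countable additivity of the Lebesgue measure on pairwise disjoint measurable sets,
  m(union_{n >= 0} I_n) = sum_{n >= 0} m(I_n) = sum_{n >= 0} a * r^n,
  with a = 3 and r = 2/3.
Since 0 < r = 2/3 < 1, the geometric series converges:
  sum_{n >= 0} a * r^n = a / (1 - r).
  = 3 / (1 - 2/3)
  = 3 / (1/3)
  = 9.

9


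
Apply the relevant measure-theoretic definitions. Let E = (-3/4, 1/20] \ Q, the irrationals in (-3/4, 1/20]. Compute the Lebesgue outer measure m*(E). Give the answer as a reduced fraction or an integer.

The interval I = (-3/4, 1/20] has m(I) = 1/20 - (-3/4) = 4/5 (endpoints are measure-zero, so open/closed/half-open agree). Write I = (I cap Q) u (I \ Q). The rationals in I are countable, so m*(I cap Q) = 0 (cover each rational by intervals whose total length is arbitrarily small). By countable subadditivity m*(I) <= m*(I cap Q) + m*(I \ Q), hence m*(I \ Q) >= m(I) = 4/5. The reverse inequality m*(I \ Q) <= m*(I) = 4/5 is trivial since (I \ Q) is a subset of I. Therefore m*(I \ Q) = 4/5.

4/5


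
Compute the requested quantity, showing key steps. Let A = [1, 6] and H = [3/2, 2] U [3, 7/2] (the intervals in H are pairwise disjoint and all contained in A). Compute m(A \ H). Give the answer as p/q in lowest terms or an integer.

The ambient interval has length m(A) = 6 - 1 = 5.
Since the holes are disjoint and sit inside A, by finite additivity
  m(H) = sum_i (b_i - a_i), and m(A \ H) = m(A) - m(H).
Computing the hole measures:
  m(H_1) = 2 - 3/2 = 1/2.
  m(H_2) = 7/2 - 3 = 1/2.
Summed: m(H) = 1/2 + 1/2 = 1.
So m(A \ H) = 5 - 1 = 4.

4


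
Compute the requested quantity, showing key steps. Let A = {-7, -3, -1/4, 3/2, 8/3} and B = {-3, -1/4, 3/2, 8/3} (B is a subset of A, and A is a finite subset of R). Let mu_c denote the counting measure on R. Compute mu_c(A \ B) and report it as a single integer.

Counting measure assigns mu_c(E) = |E| (number of elements) when E is finite. For B subset A, A \ B is the set of elements of A not in B, so |A \ B| = |A| - |B|.
|A| = 5, |B| = 4, so mu_c(A \ B) = 5 - 4 = 1.

1


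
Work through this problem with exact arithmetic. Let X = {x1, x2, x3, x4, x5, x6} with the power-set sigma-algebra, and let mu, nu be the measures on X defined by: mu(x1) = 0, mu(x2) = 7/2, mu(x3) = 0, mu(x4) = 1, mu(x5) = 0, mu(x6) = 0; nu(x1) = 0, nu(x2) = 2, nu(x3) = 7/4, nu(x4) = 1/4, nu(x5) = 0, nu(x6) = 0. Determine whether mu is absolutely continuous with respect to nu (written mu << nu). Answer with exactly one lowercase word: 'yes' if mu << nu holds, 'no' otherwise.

mu << nu means: every nu-null measurable set is also mu-null; equivalently, for every atom x, if nu({x}) = 0 then mu({x}) = 0.
Checking each atom:
  x1: nu = 0, mu = 0 -> consistent with mu << nu.
  x2: nu = 2 > 0 -> no constraint.
  x3: nu = 7/4 > 0 -> no constraint.
  x4: nu = 1/4 > 0 -> no constraint.
  x5: nu = 0, mu = 0 -> consistent with mu << nu.
  x6: nu = 0, mu = 0 -> consistent with mu << nu.
No atom violates the condition. Therefore mu << nu.

yes
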